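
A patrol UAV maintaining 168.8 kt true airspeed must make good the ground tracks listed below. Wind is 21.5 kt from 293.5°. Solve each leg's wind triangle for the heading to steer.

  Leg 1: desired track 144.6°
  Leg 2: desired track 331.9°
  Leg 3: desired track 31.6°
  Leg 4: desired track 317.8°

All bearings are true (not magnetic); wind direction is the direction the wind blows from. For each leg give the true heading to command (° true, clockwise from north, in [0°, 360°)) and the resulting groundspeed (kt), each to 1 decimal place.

Leg 1: heading=148.4°, groundspeed=186.8 kt
Leg 2: heading=327.4°, groundspeed=151.4 kt
Leg 3: heading=24.4°, groundspeed=170.5 kt
Leg 4: heading=314.8°, groundspeed=149.0 kt

Leg 1: desired track 144.6°; wind correction +3.8° → command heading 148.4°, groundspeed 186.8 kt
Leg 2: desired track 331.9°; wind correction -4.5° → command heading 327.4°, groundspeed 151.4 kt
Leg 3: desired track 31.6°; wind correction -7.2° → command heading 24.4°, groundspeed 170.5 kt
Leg 4: desired track 317.8°; wind correction -3.0° → command heading 314.8°, groundspeed 149.0 kt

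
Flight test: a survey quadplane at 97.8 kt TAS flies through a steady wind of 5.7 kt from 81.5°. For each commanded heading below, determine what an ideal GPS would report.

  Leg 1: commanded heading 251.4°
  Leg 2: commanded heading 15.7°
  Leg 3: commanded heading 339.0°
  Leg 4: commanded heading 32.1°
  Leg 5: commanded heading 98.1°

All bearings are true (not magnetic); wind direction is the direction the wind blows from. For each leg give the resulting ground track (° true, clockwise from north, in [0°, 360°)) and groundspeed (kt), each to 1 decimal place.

Leg 1: heading 251.4°; drift +0.6° → track 252.0°, groundspeed 103.4 kt
Leg 2: heading 15.7°; drift -3.1° → track 12.6°, groundspeed 95.6 kt
Leg 3: heading 339.0°; drift -3.2° → track 335.8°, groundspeed 99.2 kt
Leg 4: heading 32.1°; drift -2.6° → track 29.5°, groundspeed 94.2 kt
Leg 5: heading 98.1°; drift +1.0° → track 99.1°, groundspeed 92.4 kt

Leg 1: track=252.0°, groundspeed=103.4 kt
Leg 2: track=12.6°, groundspeed=95.6 kt
Leg 3: track=335.8°, groundspeed=99.2 kt
Leg 4: track=29.5°, groundspeed=94.2 kt
Leg 5: track=99.1°, groundspeed=92.4 kt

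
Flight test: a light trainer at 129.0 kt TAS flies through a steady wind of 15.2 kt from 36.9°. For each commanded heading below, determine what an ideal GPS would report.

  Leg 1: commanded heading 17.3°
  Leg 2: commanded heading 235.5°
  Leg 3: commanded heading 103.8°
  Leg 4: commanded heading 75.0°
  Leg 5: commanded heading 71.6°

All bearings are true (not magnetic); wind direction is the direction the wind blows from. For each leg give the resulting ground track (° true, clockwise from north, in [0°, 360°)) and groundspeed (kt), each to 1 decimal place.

Leg 1: heading 17.3°; drift -2.5° → track 14.8°, groundspeed 114.8 kt
Leg 2: heading 235.5°; drift -1.9° → track 233.6°, groundspeed 143.5 kt
Leg 3: heading 103.8°; drift +6.5° → track 110.3°, groundspeed 123.8 kt
Leg 4: heading 75.0°; drift +4.6° → track 79.6°, groundspeed 117.4 kt
Leg 5: heading 71.6°; drift +4.2° → track 75.8°, groundspeed 116.8 kt

Leg 1: track=14.8°, groundspeed=114.8 kt
Leg 2: track=233.6°, groundspeed=143.5 kt
Leg 3: track=110.3°, groundspeed=123.8 kt
Leg 4: track=79.6°, groundspeed=117.4 kt
Leg 5: track=75.8°, groundspeed=116.8 kt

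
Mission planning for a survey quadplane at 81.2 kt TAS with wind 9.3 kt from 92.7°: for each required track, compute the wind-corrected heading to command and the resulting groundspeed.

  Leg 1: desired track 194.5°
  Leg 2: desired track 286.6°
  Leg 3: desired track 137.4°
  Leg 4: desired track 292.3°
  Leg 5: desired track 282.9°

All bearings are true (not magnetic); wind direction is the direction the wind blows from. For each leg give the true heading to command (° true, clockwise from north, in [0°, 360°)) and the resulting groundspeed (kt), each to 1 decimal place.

Leg 1: heading=188.1°, groundspeed=82.6 kt
Leg 2: heading=288.2°, groundspeed=90.2 kt
Leg 3: heading=132.8°, groundspeed=74.3 kt
Leg 4: heading=294.5°, groundspeed=89.9 kt
Leg 5: heading=284.1°, groundspeed=90.3 kt

Leg 1: desired track 194.5°; wind correction -6.4° → command heading 188.1°, groundspeed 82.6 kt
Leg 2: desired track 286.6°; wind correction +1.6° → command heading 288.2°, groundspeed 90.2 kt
Leg 3: desired track 137.4°; wind correction -4.6° → command heading 132.8°, groundspeed 74.3 kt
Leg 4: desired track 292.3°; wind correction +2.2° → command heading 294.5°, groundspeed 89.9 kt
Leg 5: desired track 282.9°; wind correction +1.2° → command heading 284.1°, groundspeed 90.3 kt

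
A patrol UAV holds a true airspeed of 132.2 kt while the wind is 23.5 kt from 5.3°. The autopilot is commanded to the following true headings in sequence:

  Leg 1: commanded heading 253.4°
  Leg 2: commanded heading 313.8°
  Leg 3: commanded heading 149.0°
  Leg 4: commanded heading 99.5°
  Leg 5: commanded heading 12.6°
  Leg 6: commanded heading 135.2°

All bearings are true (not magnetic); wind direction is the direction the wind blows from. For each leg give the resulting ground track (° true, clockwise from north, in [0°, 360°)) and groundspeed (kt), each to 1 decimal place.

Leg 1: heading 253.4°; drift -8.8° → track 244.6°, groundspeed 142.6 kt
Leg 2: heading 313.8°; drift -8.9° → track 304.9°, groundspeed 119.0 kt
Leg 3: heading 149.0°; drift +5.3° → track 154.3°, groundspeed 151.8 kt
Leg 4: heading 99.5°; drift +9.9° → track 109.4°, groundspeed 136.0 kt
Leg 5: heading 12.6°; drift +1.6° → track 14.2°, groundspeed 108.9 kt
Leg 6: heading 135.2°; drift +7.0° → track 142.2°, groundspeed 148.4 kt

Leg 1: track=244.6°, groundspeed=142.6 kt
Leg 2: track=304.9°, groundspeed=119.0 kt
Leg 3: track=154.3°, groundspeed=151.8 kt
Leg 4: track=109.4°, groundspeed=136.0 kt
Leg 5: track=14.2°, groundspeed=108.9 kt
Leg 6: track=142.2°, groundspeed=148.4 kt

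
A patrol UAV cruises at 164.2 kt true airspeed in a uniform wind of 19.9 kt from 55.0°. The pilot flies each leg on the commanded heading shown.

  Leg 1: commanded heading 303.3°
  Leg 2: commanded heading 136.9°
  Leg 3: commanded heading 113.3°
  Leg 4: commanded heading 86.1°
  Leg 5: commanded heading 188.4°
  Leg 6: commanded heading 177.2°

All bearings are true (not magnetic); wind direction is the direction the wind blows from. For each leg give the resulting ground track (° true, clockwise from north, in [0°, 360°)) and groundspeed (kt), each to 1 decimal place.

Leg 1: heading 303.3°; drift -6.2° → track 297.1°, groundspeed 172.6 kt
Leg 2: heading 136.9°; drift +7.0° → track 143.9°, groundspeed 162.6 kt
Leg 3: heading 113.3°; drift +6.3° → track 119.6°, groundspeed 154.7 kt
Leg 4: heading 86.1°; drift +4.0° → track 90.1°, groundspeed 147.5 kt
Leg 5: heading 188.4°; drift +4.6° → track 193.0°, groundspeed 178.5 kt
Leg 6: heading 177.2°; drift +5.5° → track 182.7°, groundspeed 175.6 kt

Leg 1: track=297.1°, groundspeed=172.6 kt
Leg 2: track=143.9°, groundspeed=162.6 kt
Leg 3: track=119.6°, groundspeed=154.7 kt
Leg 4: track=90.1°, groundspeed=147.5 kt
Leg 5: track=193.0°, groundspeed=178.5 kt
Leg 6: track=182.7°, groundspeed=175.6 kt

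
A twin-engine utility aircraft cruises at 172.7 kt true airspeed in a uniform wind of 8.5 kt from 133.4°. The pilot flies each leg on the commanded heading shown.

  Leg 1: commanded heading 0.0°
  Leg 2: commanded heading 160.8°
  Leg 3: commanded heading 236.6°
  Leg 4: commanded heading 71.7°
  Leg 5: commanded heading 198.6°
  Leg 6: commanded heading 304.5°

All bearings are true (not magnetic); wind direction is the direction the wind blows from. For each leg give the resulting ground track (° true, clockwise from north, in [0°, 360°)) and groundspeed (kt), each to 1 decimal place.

Leg 1: track=358.0°, groundspeed=178.6 kt
Leg 2: track=162.2°, groundspeed=165.2 kt
Leg 3: track=239.3°, groundspeed=174.8 kt
Leg 4: track=69.2°, groundspeed=168.8 kt
Leg 5: track=201.2°, groundspeed=169.3 kt
Leg 6: track=304.9°, groundspeed=181.1 kt

Leg 1: heading 0.0°; drift -2.0° → track 358.0°, groundspeed 178.6 kt
Leg 2: heading 160.8°; drift +1.4° → track 162.2°, groundspeed 165.2 kt
Leg 3: heading 236.6°; drift +2.7° → track 239.3°, groundspeed 174.8 kt
Leg 4: heading 71.7°; drift -2.5° → track 69.2°, groundspeed 168.8 kt
Leg 5: heading 198.6°; drift +2.6° → track 201.2°, groundspeed 169.3 kt
Leg 6: heading 304.5°; drift +0.4° → track 304.9°, groundspeed 181.1 kt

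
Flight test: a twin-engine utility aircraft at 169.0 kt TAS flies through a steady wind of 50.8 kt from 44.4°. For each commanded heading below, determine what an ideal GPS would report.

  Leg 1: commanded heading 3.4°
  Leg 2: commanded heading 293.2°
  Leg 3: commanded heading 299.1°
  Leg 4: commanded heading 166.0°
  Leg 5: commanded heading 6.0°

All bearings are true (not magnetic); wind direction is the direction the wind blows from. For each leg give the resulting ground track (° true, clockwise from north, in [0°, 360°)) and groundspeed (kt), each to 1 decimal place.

Leg 1: heading 3.4°; drift -14.3° → track 349.1°, groundspeed 134.8 kt
Leg 2: heading 293.2°; drift -14.2° → track 279.0°, groundspeed 193.3 kt
Leg 3: heading 299.1°; drift -15.0° → track 284.1°, groundspeed 188.9 kt
Leg 4: heading 166.0°; drift +12.5° → track 178.5°, groundspeed 200.3 kt
Leg 5: heading 6.0°; drift -13.7° → track 352.3°, groundspeed 133.0 kt

Leg 1: track=349.1°, groundspeed=134.8 kt
Leg 2: track=279.0°, groundspeed=193.3 kt
Leg 3: track=284.1°, groundspeed=188.9 kt
Leg 4: track=178.5°, groundspeed=200.3 kt
Leg 5: track=352.3°, groundspeed=133.0 kt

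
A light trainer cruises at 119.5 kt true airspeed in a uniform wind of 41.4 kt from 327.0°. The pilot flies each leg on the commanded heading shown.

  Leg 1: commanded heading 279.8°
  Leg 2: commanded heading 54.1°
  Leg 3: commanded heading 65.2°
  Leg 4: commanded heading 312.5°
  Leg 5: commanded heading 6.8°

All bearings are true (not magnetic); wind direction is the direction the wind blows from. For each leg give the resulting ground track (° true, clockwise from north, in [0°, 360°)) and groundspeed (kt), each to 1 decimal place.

Leg 1: heading 279.8°; drift -18.4° → track 261.4°, groundspeed 96.3 kt
Leg 2: heading 54.1°; drift +19.4° → track 73.5°, groundspeed 124.5 kt
Leg 3: heading 65.2°; drift +18.1° → track 83.3°, groundspeed 131.9 kt
Leg 4: heading 312.5°; drift -7.4° → track 305.1°, groundspeed 80.1 kt
Leg 5: heading 6.8°; drift +16.8° → track 23.6°, groundspeed 91.6 kt

Leg 1: track=261.4°, groundspeed=96.3 kt
Leg 2: track=73.5°, groundspeed=124.5 kt
Leg 3: track=83.3°, groundspeed=131.9 kt
Leg 4: track=305.1°, groundspeed=80.1 kt
Leg 5: track=23.6°, groundspeed=91.6 kt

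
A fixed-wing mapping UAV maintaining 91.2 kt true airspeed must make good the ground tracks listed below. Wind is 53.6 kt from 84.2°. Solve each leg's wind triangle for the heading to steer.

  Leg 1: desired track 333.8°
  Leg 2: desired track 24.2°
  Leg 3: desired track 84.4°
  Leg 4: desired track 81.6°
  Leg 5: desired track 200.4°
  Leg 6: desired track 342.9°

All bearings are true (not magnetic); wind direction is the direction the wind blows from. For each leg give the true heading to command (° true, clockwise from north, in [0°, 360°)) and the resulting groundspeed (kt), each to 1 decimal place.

Leg 1: desired track 333.8°; wind correction +33.4° → command heading 7.2°, groundspeed 94.8 kt
Leg 2: desired track 24.2°; wind correction +30.6° → command heading 54.8°, groundspeed 51.7 kt
Leg 3: desired track 84.4°; wind correction -0.1° → command heading 84.3°, groundspeed 37.6 kt
Leg 4: desired track 81.6°; wind correction +1.5° → command heading 83.1°, groundspeed 37.6 kt
Leg 5: desired track 200.4°; wind correction -31.8° → command heading 168.6°, groundspeed 101.2 kt
Leg 6: desired track 342.9°; wind correction +35.2° → command heading 18.1°, groundspeed 85.0 kt

Leg 1: heading=7.2°, groundspeed=94.8 kt
Leg 2: heading=54.8°, groundspeed=51.7 kt
Leg 3: heading=84.3°, groundspeed=37.6 kt
Leg 4: heading=83.1°, groundspeed=37.6 kt
Leg 5: heading=168.6°, groundspeed=101.2 kt
Leg 6: heading=18.1°, groundspeed=85.0 kt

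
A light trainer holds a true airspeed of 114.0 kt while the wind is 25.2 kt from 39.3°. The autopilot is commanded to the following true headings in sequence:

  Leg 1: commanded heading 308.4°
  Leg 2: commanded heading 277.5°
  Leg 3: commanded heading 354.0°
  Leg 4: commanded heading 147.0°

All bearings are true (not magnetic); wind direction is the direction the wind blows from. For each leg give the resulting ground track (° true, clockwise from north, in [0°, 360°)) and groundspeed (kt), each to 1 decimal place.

Leg 1: track=296.0°, groundspeed=117.1 kt
Leg 2: track=267.9°, groundspeed=129.1 kt
Leg 3: track=343.5°, groundspeed=97.9 kt
Leg 4: track=158.2°, groundspeed=124.0 kt

Leg 1: heading 308.4°; drift -12.4° → track 296.0°, groundspeed 117.1 kt
Leg 2: heading 277.5°; drift -9.6° → track 267.9°, groundspeed 129.1 kt
Leg 3: heading 354.0°; drift -10.5° → track 343.5°, groundspeed 97.9 kt
Leg 4: heading 147.0°; drift +11.2° → track 158.2°, groundspeed 124.0 kt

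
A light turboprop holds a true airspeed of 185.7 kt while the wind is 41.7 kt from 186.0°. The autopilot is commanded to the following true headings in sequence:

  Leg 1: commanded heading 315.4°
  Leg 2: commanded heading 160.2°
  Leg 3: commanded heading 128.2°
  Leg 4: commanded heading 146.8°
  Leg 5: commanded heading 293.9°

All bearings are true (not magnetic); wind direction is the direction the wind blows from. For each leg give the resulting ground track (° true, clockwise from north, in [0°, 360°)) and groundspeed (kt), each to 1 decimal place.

Leg 1: track=324.0°, groundspeed=214.6 kt
Leg 2: track=153.2°, groundspeed=149.3 kt
Leg 3: track=116.0°, groundspeed=167.2 kt
Leg 4: track=137.1°, groundspeed=155.6 kt
Leg 5: track=305.2°, groundspeed=202.4 kt

Leg 1: heading 315.4°; drift +8.6° → track 324.0°, groundspeed 214.6 kt
Leg 2: heading 160.2°; drift -7.0° → track 153.2°, groundspeed 149.3 kt
Leg 3: heading 128.2°; drift -12.2° → track 116.0°, groundspeed 167.2 kt
Leg 4: heading 146.8°; drift -9.7° → track 137.1°, groundspeed 155.6 kt
Leg 5: heading 293.9°; drift +11.3° → track 305.2°, groundspeed 202.4 kt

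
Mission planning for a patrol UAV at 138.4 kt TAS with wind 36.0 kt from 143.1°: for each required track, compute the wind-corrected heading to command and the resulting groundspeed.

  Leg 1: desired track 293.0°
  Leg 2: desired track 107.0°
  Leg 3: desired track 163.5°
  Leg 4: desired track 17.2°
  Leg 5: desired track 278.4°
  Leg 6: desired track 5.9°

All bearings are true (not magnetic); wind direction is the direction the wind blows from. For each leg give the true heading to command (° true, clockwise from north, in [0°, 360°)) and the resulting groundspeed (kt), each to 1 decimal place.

Leg 1: heading=285.5°, groundspeed=168.4 kt
Leg 2: heading=115.8°, groundspeed=107.7 kt
Leg 3: heading=158.3°, groundspeed=104.1 kt
Leg 4: heading=29.4°, groundspeed=156.4 kt
Leg 5: heading=267.9°, groundspeed=161.7 kt
Leg 6: heading=16.1°, groundspeed=162.6 kt

Leg 1: desired track 293.0°; wind correction -7.5° → command heading 285.5°, groundspeed 168.4 kt
Leg 2: desired track 107.0°; wind correction +8.8° → command heading 115.8°, groundspeed 107.7 kt
Leg 3: desired track 163.5°; wind correction -5.2° → command heading 158.3°, groundspeed 104.1 kt
Leg 4: desired track 17.2°; wind correction +12.2° → command heading 29.4°, groundspeed 156.4 kt
Leg 5: desired track 278.4°; wind correction -10.5° → command heading 267.9°, groundspeed 161.7 kt
Leg 6: desired track 5.9°; wind correction +10.2° → command heading 16.1°, groundspeed 162.6 kt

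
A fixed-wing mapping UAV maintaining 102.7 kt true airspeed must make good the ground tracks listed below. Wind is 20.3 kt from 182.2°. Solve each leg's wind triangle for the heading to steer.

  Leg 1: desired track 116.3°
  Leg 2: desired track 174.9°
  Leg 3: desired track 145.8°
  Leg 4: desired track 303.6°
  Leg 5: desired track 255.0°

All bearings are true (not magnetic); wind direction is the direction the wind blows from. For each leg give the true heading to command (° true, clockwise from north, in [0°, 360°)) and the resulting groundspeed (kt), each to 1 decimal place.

Leg 1: desired track 116.3°; wind correction +10.4° → command heading 126.7°, groundspeed 92.7 kt
Leg 2: desired track 174.9°; wind correction +1.4° → command heading 176.3°, groundspeed 82.5 kt
Leg 3: desired track 145.8°; wind correction +6.7° → command heading 152.5°, groundspeed 85.7 kt
Leg 4: desired track 303.6°; wind correction -9.7° → command heading 293.9°, groundspeed 111.8 kt
Leg 5: desired track 255.0°; wind correction -10.9° → command heading 244.1°, groundspeed 94.8 kt

Leg 1: heading=126.7°, groundspeed=92.7 kt
Leg 2: heading=176.3°, groundspeed=82.5 kt
Leg 3: heading=152.5°, groundspeed=85.7 kt
Leg 4: heading=293.9°, groundspeed=111.8 kt
Leg 5: heading=244.1°, groundspeed=94.8 kt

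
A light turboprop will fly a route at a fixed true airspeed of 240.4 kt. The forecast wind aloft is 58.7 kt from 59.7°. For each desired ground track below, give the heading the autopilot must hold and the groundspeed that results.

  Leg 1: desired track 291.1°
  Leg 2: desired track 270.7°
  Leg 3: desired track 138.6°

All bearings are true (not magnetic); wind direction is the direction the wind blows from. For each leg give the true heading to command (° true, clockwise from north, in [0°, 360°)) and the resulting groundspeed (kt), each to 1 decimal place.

Leg 1: heading=302.1°, groundspeed=272.6 kt
Leg 2: heading=277.9°, groundspeed=288.8 kt
Leg 3: heading=124.7°, groundspeed=222.1 kt

Leg 1: desired track 291.1°; wind correction +11.0° → command heading 302.1°, groundspeed 272.6 kt
Leg 2: desired track 270.7°; wind correction +7.2° → command heading 277.9°, groundspeed 288.8 kt
Leg 3: desired track 138.6°; wind correction -13.9° → command heading 124.7°, groundspeed 222.1 kt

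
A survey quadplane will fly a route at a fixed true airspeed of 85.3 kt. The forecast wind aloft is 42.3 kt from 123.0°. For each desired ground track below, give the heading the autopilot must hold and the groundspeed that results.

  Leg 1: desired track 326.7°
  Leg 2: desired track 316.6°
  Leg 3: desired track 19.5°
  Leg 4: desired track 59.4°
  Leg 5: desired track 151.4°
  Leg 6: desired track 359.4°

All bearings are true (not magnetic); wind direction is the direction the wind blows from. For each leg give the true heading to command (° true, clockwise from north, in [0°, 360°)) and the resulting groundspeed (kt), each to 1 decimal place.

Leg 1: heading=338.2°, groundspeed=122.3 kt
Leg 2: heading=323.3°, groundspeed=125.8 kt
Leg 3: heading=48.3°, groundspeed=84.6 kt
Leg 4: heading=85.8°, groundspeed=57.6 kt
Leg 5: heading=137.8°, groundspeed=45.7 kt
Leg 6: heading=23.8°, groundspeed=101.1 kt

Leg 1: desired track 326.7°; wind correction +11.5° → command heading 338.2°, groundspeed 122.3 kt
Leg 2: desired track 316.6°; wind correction +6.7° → command heading 323.3°, groundspeed 125.8 kt
Leg 3: desired track 19.5°; wind correction +28.8° → command heading 48.3°, groundspeed 84.6 kt
Leg 4: desired track 59.4°; wind correction +26.4° → command heading 85.8°, groundspeed 57.6 kt
Leg 5: desired track 151.4°; wind correction -13.6° → command heading 137.8°, groundspeed 45.7 kt
Leg 6: desired track 359.4°; wind correction +24.4° → command heading 23.8°, groundspeed 101.1 kt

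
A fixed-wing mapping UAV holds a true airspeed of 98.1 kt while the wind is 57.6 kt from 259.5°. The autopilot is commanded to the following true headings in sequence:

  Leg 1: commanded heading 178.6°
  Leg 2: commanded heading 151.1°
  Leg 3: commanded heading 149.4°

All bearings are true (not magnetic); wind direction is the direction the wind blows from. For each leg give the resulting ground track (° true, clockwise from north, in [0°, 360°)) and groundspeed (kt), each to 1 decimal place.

Leg 1: heading 178.6°; drift -32.6° → track 146.0°, groundspeed 105.6 kt
Leg 2: heading 151.1°; drift -25.2° → track 125.9°, groundspeed 128.5 kt
Leg 3: heading 149.4°; drift -24.6° → track 124.8°, groundspeed 129.7 kt

Leg 1: track=146.0°, groundspeed=105.6 kt
Leg 2: track=125.9°, groundspeed=128.5 kt
Leg 3: track=124.8°, groundspeed=129.7 kt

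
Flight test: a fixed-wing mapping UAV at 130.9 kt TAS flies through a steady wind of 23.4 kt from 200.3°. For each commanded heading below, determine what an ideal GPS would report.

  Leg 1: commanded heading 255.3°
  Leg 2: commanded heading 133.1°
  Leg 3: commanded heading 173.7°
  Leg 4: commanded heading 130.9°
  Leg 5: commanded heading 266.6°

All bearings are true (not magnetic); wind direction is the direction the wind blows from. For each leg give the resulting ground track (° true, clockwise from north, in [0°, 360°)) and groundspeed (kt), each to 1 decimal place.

Leg 1: track=264.6°, groundspeed=119.0 kt
Leg 2: track=123.1°, groundspeed=123.7 kt
Leg 3: track=168.3°, groundspeed=110.5 kt
Leg 4: track=120.8°, groundspeed=124.6 kt
Leg 5: track=276.6°, groundspeed=123.4 kt

Leg 1: heading 255.3°; drift +9.3° → track 264.6°, groundspeed 119.0 kt
Leg 2: heading 133.1°; drift -10.0° → track 123.1°, groundspeed 123.7 kt
Leg 3: heading 173.7°; drift -5.4° → track 168.3°, groundspeed 110.5 kt
Leg 4: heading 130.9°; drift -10.1° → track 120.8°, groundspeed 124.6 kt
Leg 5: heading 266.6°; drift +10.0° → track 276.6°, groundspeed 123.4 kt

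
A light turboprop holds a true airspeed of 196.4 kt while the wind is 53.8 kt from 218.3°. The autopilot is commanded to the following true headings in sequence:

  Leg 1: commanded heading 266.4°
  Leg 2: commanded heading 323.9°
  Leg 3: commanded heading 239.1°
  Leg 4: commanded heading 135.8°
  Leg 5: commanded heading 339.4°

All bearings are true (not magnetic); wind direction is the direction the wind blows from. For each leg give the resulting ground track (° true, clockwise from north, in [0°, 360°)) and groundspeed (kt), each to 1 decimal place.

Leg 1: heading 266.4°; drift +14.0° → track 280.4°, groundspeed 165.4 kt
Leg 2: heading 323.9°; drift +13.8° → track 337.7°, groundspeed 217.1 kt
Leg 3: heading 239.1°; drift +7.4° → track 246.5°, groundspeed 147.4 kt
Leg 4: heading 135.8°; drift -15.7° → track 120.1°, groundspeed 196.7 kt
Leg 5: heading 339.4°; drift +11.6° → track 351.0°, groundspeed 228.9 kt

Leg 1: track=280.4°, groundspeed=165.4 kt
Leg 2: track=337.7°, groundspeed=217.1 kt
Leg 3: track=246.5°, groundspeed=147.4 kt
Leg 4: track=120.1°, groundspeed=196.7 kt
Leg 5: track=351.0°, groundspeed=228.9 kt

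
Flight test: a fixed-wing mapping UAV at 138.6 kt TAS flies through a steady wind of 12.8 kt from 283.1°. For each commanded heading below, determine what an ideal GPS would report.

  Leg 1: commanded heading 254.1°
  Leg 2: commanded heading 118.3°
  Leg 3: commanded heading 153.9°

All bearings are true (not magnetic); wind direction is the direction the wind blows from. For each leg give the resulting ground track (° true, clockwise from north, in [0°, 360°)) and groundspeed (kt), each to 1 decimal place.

Leg 1: heading 254.1°; drift -2.8° → track 251.3°, groundspeed 127.6 kt
Leg 2: heading 118.3°; drift -1.3° → track 117.0°, groundspeed 151.0 kt
Leg 3: heading 153.9°; drift -3.9° → track 150.0°, groundspeed 147.0 kt

Leg 1: track=251.3°, groundspeed=127.6 kt
Leg 2: track=117.0°, groundspeed=151.0 kt
Leg 3: track=150.0°, groundspeed=147.0 kt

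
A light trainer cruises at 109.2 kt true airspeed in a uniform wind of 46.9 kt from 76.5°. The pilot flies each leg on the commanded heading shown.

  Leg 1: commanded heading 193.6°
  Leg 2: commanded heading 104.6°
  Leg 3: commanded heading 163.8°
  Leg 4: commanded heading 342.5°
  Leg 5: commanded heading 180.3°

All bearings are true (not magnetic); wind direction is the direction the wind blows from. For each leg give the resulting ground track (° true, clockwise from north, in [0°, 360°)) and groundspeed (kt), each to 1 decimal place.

Leg 1: track=211.3°, groundspeed=137.1 kt
Leg 2: track=122.6°, groundspeed=71.3 kt
Leg 3: track=187.4°, groundspeed=116.8 kt
Leg 4: track=319.9°, groundspeed=121.8 kt
Leg 5: track=201.0°, groundspeed=128.7 kt

Leg 1: heading 193.6°; drift +17.7° → track 211.3°, groundspeed 137.1 kt
Leg 2: heading 104.6°; drift +18.0° → track 122.6°, groundspeed 71.3 kt
Leg 3: heading 163.8°; drift +23.6° → track 187.4°, groundspeed 116.8 kt
Leg 4: heading 342.5°; drift -22.6° → track 319.9°, groundspeed 121.8 kt
Leg 5: heading 180.3°; drift +20.7° → track 201.0°, groundspeed 128.7 kt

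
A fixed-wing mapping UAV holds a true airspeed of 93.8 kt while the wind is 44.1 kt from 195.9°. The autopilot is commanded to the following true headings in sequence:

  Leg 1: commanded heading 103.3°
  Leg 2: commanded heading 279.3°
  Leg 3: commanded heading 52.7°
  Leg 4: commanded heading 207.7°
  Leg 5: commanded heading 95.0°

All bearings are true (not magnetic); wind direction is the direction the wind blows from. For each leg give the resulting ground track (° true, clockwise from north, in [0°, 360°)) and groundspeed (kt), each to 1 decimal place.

Leg 1: track=78.6°, groundspeed=105.4 kt
Leg 2: track=305.6°, groundspeed=99.0 kt
Leg 3: track=41.1°, groundspeed=131.8 kt
Leg 4: track=217.8°, groundspeed=51.4 kt
Leg 5: track=72.0°, groundspeed=110.9 kt

Leg 1: heading 103.3°; drift -24.7° → track 78.6°, groundspeed 105.4 kt
Leg 2: heading 279.3°; drift +26.3° → track 305.6°, groundspeed 99.0 kt
Leg 3: heading 52.7°; drift -11.6° → track 41.1°, groundspeed 131.8 kt
Leg 4: heading 207.7°; drift +10.1° → track 217.8°, groundspeed 51.4 kt
Leg 5: heading 95.0°; drift -23.0° → track 72.0°, groundspeed 110.9 kt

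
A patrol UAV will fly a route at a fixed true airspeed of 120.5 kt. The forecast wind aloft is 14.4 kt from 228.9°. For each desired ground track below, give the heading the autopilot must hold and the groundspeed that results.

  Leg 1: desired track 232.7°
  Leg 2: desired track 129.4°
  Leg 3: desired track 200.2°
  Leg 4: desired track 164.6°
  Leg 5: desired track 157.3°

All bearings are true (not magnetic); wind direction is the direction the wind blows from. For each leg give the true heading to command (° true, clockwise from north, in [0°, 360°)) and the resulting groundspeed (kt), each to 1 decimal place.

Leg 1: desired track 232.7°; wind correction -0.5° → command heading 232.2°, groundspeed 106.1 kt
Leg 2: desired track 129.4°; wind correction +6.8° → command heading 136.2°, groundspeed 122.0 kt
Leg 3: desired track 200.2°; wind correction +3.3° → command heading 203.5°, groundspeed 107.7 kt
Leg 4: desired track 164.6°; wind correction +6.2° → command heading 170.8°, groundspeed 113.6 kt
Leg 5: desired track 157.3°; wind correction +6.5° → command heading 163.8°, groundspeed 115.2 kt

Leg 1: heading=232.2°, groundspeed=106.1 kt
Leg 2: heading=136.2°, groundspeed=122.0 kt
Leg 3: heading=203.5°, groundspeed=107.7 kt
Leg 4: heading=170.8°, groundspeed=113.6 kt
Leg 5: heading=163.8°, groundspeed=115.2 kt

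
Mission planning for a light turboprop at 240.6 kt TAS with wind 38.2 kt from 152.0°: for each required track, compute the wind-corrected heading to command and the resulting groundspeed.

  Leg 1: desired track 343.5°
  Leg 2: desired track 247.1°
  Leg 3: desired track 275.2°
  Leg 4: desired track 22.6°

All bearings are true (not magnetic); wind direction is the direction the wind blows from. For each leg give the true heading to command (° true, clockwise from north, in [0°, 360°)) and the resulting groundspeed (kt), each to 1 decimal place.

Leg 1: desired track 343.5°; wind correction +1.8° → command heading 345.3°, groundspeed 277.9 kt
Leg 2: desired track 247.1°; wind correction -9.1° → command heading 238.0°, groundspeed 241.0 kt
Leg 3: desired track 275.2°; wind correction -7.6° → command heading 267.6°, groundspeed 259.4 kt
Leg 4: desired track 22.6°; wind correction +7.0° → command heading 29.6°, groundspeed 263.0 kt

Leg 1: heading=345.3°, groundspeed=277.9 kt
Leg 2: heading=238.0°, groundspeed=241.0 kt
Leg 3: heading=267.6°, groundspeed=259.4 kt
Leg 4: heading=29.6°, groundspeed=263.0 kt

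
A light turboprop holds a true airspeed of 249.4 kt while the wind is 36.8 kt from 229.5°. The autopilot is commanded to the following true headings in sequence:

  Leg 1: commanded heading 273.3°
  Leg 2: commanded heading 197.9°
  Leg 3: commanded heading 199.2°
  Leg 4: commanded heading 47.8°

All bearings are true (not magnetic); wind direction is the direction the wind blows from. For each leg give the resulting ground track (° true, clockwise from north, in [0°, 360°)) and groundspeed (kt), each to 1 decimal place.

Leg 1: track=279.8°, groundspeed=224.3 kt
Leg 2: track=192.8°, groundspeed=218.9 kt
Leg 3: track=194.3°, groundspeed=218.4 kt
Leg 4: track=48.0°, groundspeed=286.2 kt

Leg 1: heading 273.3°; drift +6.5° → track 279.8°, groundspeed 224.3 kt
Leg 2: heading 197.9°; drift -5.1° → track 192.8°, groundspeed 218.9 kt
Leg 3: heading 199.2°; drift -4.9° → track 194.3°, groundspeed 218.4 kt
Leg 4: heading 47.8°; drift +0.2° → track 48.0°, groundspeed 286.2 kt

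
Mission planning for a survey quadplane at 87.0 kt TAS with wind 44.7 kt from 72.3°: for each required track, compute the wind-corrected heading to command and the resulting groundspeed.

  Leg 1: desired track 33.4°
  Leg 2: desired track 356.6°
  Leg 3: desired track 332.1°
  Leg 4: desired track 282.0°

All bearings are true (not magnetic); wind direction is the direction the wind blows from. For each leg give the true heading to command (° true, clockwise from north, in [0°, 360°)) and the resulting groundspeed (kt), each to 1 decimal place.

Leg 1: heading=52.2°, groundspeed=47.6 kt
Leg 2: heading=26.5°, groundspeed=64.4 kt
Leg 3: heading=2.5°, groundspeed=83.0 kt
Leg 4: heading=296.7°, groundspeed=123.0 kt

Leg 1: desired track 33.4°; wind correction +18.8° → command heading 52.2°, groundspeed 47.6 kt
Leg 2: desired track 356.6°; wind correction +29.9° → command heading 26.5°, groundspeed 64.4 kt
Leg 3: desired track 332.1°; wind correction +30.4° → command heading 2.5°, groundspeed 83.0 kt
Leg 4: desired track 282.0°; wind correction +14.7° → command heading 296.7°, groundspeed 123.0 kt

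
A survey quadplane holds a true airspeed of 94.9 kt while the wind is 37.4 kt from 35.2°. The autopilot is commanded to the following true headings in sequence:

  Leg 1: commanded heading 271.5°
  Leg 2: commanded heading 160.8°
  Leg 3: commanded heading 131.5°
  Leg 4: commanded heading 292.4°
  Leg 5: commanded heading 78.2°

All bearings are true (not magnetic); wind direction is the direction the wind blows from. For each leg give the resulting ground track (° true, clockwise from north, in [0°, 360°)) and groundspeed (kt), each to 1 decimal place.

Leg 1: heading 271.5°; drift -15.1° → track 256.4°, groundspeed 119.8 kt
Leg 2: heading 160.8°; drift +14.6° → track 175.4°, groundspeed 120.6 kt
Leg 3: heading 131.5°; drift +20.6° → track 152.1°, groundspeed 105.8 kt
Leg 4: heading 292.4°; drift -19.5° → track 272.9°, groundspeed 109.4 kt
Leg 5: heading 78.2°; drift +20.7° → track 98.9°, groundspeed 72.2 kt

Leg 1: track=256.4°, groundspeed=119.8 kt
Leg 2: track=175.4°, groundspeed=120.6 kt
Leg 3: track=152.1°, groundspeed=105.8 kt
Leg 4: track=272.9°, groundspeed=109.4 kt
Leg 5: track=98.9°, groundspeed=72.2 kt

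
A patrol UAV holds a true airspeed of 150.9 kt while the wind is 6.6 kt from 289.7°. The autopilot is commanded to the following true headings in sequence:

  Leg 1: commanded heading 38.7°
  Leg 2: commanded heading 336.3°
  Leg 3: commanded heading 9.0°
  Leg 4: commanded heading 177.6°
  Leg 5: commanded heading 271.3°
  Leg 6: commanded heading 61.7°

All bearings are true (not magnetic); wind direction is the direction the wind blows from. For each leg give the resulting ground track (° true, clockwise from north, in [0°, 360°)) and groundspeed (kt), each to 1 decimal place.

Leg 1: track=41.0°, groundspeed=153.2 kt
Leg 2: track=338.2°, groundspeed=146.4 kt
Leg 3: track=11.5°, groundspeed=149.8 kt
Leg 4: track=175.3°, groundspeed=153.5 kt
Leg 5: track=270.5°, groundspeed=144.7 kt
Leg 6: track=63.5°, groundspeed=155.4 kt

Leg 1: heading 38.7°; drift +2.3° → track 41.0°, groundspeed 153.2 kt
Leg 2: heading 336.3°; drift +1.9° → track 338.2°, groundspeed 146.4 kt
Leg 3: heading 9.0°; drift +2.5° → track 11.5°, groundspeed 149.8 kt
Leg 4: heading 177.6°; drift -2.3° → track 175.3°, groundspeed 153.5 kt
Leg 5: heading 271.3°; drift -0.8° → track 270.5°, groundspeed 144.7 kt
Leg 6: heading 61.7°; drift +1.8° → track 63.5°, groundspeed 155.4 kt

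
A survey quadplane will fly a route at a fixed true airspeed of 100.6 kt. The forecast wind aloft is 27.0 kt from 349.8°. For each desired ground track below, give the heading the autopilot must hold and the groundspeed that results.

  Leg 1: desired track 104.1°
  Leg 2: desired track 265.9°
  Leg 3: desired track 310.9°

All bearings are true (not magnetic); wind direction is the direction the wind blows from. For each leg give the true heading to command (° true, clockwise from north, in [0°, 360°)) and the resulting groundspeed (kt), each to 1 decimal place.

Leg 1: heading=89.9°, groundspeed=108.7 kt
Leg 2: heading=281.4°, groundspeed=94.1 kt
Leg 3: heading=320.6°, groundspeed=78.1 kt

Leg 1: desired track 104.1°; wind correction -14.2° → command heading 89.9°, groundspeed 108.7 kt
Leg 2: desired track 265.9°; wind correction +15.5° → command heading 281.4°, groundspeed 94.1 kt
Leg 3: desired track 310.9°; wind correction +9.7° → command heading 320.6°, groundspeed 78.1 kt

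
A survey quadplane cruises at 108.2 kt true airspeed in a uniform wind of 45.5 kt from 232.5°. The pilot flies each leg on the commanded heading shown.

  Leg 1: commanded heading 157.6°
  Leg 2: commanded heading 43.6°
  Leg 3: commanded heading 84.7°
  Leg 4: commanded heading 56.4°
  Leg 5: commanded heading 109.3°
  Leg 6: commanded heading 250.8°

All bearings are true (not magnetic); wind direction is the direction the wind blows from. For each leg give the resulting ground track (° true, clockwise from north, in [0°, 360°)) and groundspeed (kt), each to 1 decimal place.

Leg 1: track=133.1°, groundspeed=105.9 kt
Leg 2: track=46.2°, groundspeed=153.3 kt
Leg 3: track=75.3°, groundspeed=148.7 kt
Leg 4: track=55.2°, groundspeed=153.6 kt
Leg 5: track=93.3°, groundspeed=138.5 kt
Leg 6: track=263.2°, groundspeed=66.6 kt

Leg 1: heading 157.6°; drift -24.5° → track 133.1°, groundspeed 105.9 kt
Leg 2: heading 43.6°; drift +2.6° → track 46.2°, groundspeed 153.3 kt
Leg 3: heading 84.7°; drift -9.4° → track 75.3°, groundspeed 148.7 kt
Leg 4: heading 56.4°; drift -1.2° → track 55.2°, groundspeed 153.6 kt
Leg 5: heading 109.3°; drift -16.0° → track 93.3°, groundspeed 138.5 kt
Leg 6: heading 250.8°; drift +12.4° → track 263.2°, groundspeed 66.6 kt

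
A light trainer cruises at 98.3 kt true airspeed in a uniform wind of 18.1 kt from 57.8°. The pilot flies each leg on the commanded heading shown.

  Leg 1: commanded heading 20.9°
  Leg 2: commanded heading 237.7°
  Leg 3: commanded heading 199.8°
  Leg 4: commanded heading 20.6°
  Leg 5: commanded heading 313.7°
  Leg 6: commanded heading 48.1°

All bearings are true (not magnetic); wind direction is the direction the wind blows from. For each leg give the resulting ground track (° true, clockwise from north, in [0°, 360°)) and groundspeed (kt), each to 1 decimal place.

Leg 1: track=13.5°, groundspeed=84.5 kt
Leg 2: track=237.7°, groundspeed=116.4 kt
Leg 3: track=205.5°, groundspeed=113.1 kt
Leg 4: track=13.2°, groundspeed=84.6 kt
Leg 5: track=304.0°, groundspeed=104.2 kt
Leg 6: track=45.9°, groundspeed=80.5 kt

Leg 1: heading 20.9°; drift -7.4° → track 13.5°, groundspeed 84.5 kt
Leg 2: heading 237.7°; drift +0.0° → track 237.7°, groundspeed 116.4 kt
Leg 3: heading 199.8°; drift +5.7° → track 205.5°, groundspeed 113.1 kt
Leg 4: heading 20.6°; drift -7.4° → track 13.2°, groundspeed 84.6 kt
Leg 5: heading 313.7°; drift -9.7° → track 304.0°, groundspeed 104.2 kt
Leg 6: heading 48.1°; drift -2.2° → track 45.9°, groundspeed 80.5 kt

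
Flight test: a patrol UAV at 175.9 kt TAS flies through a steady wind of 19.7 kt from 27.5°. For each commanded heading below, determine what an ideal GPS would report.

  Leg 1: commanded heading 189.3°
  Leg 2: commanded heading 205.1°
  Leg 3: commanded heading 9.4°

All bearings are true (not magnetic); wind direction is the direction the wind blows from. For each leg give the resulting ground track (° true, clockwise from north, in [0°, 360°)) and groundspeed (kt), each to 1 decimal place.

Leg 1: heading 189.3°; drift +1.8° → track 191.1°, groundspeed 194.7 kt
Leg 2: heading 205.1°; drift +0.2° → track 205.3°, groundspeed 195.6 kt
Leg 3: heading 9.4°; drift -2.2° → track 7.2°, groundspeed 157.3 kt

Leg 1: track=191.1°, groundspeed=194.7 kt
Leg 2: track=205.3°, groundspeed=195.6 kt
Leg 3: track=7.2°, groundspeed=157.3 kt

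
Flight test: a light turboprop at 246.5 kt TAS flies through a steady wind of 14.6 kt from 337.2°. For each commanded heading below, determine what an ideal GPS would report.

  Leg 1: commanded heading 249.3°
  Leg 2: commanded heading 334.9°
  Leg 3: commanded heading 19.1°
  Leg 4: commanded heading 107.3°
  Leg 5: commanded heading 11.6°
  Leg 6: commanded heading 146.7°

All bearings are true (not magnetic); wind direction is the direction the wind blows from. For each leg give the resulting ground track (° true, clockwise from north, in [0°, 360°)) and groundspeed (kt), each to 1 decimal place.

Leg 1: track=245.9°, groundspeed=246.4 kt
Leg 2: track=334.8°, groundspeed=231.9 kt
Leg 3: track=21.5°, groundspeed=235.8 kt
Leg 4: track=109.8°, groundspeed=256.1 kt
Leg 5: track=13.6°, groundspeed=234.6 kt
Leg 6: track=147.3°, groundspeed=260.9 kt

Leg 1: heading 249.3°; drift -3.4° → track 245.9°, groundspeed 246.4 kt
Leg 2: heading 334.9°; drift -0.1° → track 334.8°, groundspeed 231.9 kt
Leg 3: heading 19.1°; drift +2.4° → track 21.5°, groundspeed 235.8 kt
Leg 4: heading 107.3°; drift +2.5° → track 109.8°, groundspeed 256.1 kt
Leg 5: heading 11.6°; drift +2.0° → track 13.6°, groundspeed 234.6 kt
Leg 6: heading 146.7°; drift +0.6° → track 147.3°, groundspeed 260.9 kt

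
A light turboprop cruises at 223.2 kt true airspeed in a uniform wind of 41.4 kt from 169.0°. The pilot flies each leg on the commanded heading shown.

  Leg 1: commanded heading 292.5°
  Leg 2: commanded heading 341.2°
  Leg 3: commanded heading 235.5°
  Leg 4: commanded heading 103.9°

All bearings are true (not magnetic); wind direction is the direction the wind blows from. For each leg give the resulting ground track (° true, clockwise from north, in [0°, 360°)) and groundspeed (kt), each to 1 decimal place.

Leg 1: heading 292.5°; drift +8.0° → track 300.5°, groundspeed 248.5 kt
Leg 2: heading 341.2°; drift +1.2° → track 342.4°, groundspeed 264.3 kt
Leg 3: heading 235.5°; drift +10.4° → track 245.9°, groundspeed 210.1 kt
Leg 4: heading 103.9°; drift -10.3° → track 93.6°, groundspeed 209.2 kt

Leg 1: track=300.5°, groundspeed=248.5 kt
Leg 2: track=342.4°, groundspeed=264.3 kt
Leg 3: track=245.9°, groundspeed=210.1 kt
Leg 4: track=93.6°, groundspeed=209.2 kt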